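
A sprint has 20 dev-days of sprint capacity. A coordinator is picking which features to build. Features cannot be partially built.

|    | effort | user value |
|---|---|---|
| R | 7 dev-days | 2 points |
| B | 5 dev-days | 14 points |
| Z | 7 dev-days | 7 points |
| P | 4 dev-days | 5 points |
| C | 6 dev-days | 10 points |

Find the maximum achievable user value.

31

Treat it as a binary knapsack problem.
B + Z + C: effort 5 + 7 + 6 = 18 ≤ 20, user value 14 + 7 + 10 = 31.
B + P + C: effort 5 + 4 + 6 = 15 ≤ 20, user value 14 + 5 + 10 = 29.
Best is B, Z, and C with total user value 31.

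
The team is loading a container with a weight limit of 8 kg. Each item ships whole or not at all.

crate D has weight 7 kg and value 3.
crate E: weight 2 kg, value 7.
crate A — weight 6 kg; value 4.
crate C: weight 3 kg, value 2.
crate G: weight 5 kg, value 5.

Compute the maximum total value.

12

Take crate E and crate G: weight 2 + 5 = 7 ≤ 8, value 7 + 5 = 12.
No other feasible combination does better.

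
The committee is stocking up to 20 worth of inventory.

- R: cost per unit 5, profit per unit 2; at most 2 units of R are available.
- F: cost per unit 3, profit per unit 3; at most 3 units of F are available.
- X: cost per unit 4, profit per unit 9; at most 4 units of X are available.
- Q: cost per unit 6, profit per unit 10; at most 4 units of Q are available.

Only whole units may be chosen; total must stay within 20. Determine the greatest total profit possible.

39

1×F and 4×X: cost 19 ≤ 20, profit 1·3 + 4·9 = 39.
2×X and 2×Q: cost 20 ≤ 20, profit 2·9 + 2·10 = 38.
Best is 39.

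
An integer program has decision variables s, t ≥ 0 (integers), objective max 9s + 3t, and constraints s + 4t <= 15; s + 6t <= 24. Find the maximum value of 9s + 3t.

(s,t)=(15,0) is feasible, giving 135.
(s,t)=(14,0) is feasible, giving 126.
The best lattice point is (15,0), giving 135.

135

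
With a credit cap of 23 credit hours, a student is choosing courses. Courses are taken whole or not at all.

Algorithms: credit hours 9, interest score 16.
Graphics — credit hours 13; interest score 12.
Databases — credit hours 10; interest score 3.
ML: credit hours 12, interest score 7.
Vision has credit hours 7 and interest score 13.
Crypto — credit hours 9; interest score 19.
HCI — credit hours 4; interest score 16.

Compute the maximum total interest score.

51

Treat it as a binary knapsack problem.
Allowing fractional choices, the relaxed optimum would be about 53.3, but courses are indivisible.
Algorithms + Crypto + HCI: credit hours 9 + 9 + 4 = 22 ≤ 23, interest score 16 + 19 + 16 = 51.
Vision + Crypto + HCI: credit hours 7 + 9 + 4 = 20 ≤ 23, interest score 13 + 19 + 16 = 48.
Algorithms + Vision + HCI: credit hours 9 + 7 + 4 = 20 ≤ 23, interest score 16 + 13 + 16 = 45.
Best is Algorithms, Crypto, and HCI with total interest score 51.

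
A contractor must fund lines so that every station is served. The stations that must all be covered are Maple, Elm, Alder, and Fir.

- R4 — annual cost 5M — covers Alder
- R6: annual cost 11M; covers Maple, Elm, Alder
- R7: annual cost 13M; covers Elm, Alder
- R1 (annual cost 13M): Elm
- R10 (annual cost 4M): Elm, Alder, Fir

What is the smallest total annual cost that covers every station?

Choose R6 and R10: together they cover Maple, Elm, Alder, Fir — every station.
Total annual cost: 11 + 4 = 15.

15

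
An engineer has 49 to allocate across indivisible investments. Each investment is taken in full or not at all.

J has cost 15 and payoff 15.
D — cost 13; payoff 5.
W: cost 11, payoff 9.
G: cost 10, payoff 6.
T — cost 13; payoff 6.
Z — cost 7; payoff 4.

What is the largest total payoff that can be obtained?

Allowing fractional choices, the relaxed optimum would be about 36.8, but investments are indivisible.
J + W + G + Z: cost 15 + 11 + 10 + 7 = 43 ≤ 49, payoff 15 + 9 + 6 + 4 = 34.
J + W + G + T: cost 15 + 11 + 10 + 13 = 49 ≤ 49, payoff 15 + 9 + 6 + 6 = 36.
J + D + W + G: cost 15 + 13 + 11 + 10 = 49 ≤ 49, payoff 15 + 5 + 9 + 6 = 35.
Best is J, W, G, and T with total payoff 36.

36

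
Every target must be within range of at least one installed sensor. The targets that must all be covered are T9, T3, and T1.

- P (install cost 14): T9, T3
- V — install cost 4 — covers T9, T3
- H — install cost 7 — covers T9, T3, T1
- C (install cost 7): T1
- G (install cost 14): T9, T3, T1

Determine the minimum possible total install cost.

H alone covers T9, T3, T1 — every target.
Total install cost: 7.

7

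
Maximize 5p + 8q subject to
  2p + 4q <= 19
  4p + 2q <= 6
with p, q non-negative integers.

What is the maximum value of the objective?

24

(p,q)=(0,3): 2·0+4·3=12≤19, 4·0+2·3=6≤6, objective 24.
(p,q)=(0,2): 2·0+4·2=8≤19, 4·0+2·2=4≤6, objective 16.
No feasible integer point exceeds 24.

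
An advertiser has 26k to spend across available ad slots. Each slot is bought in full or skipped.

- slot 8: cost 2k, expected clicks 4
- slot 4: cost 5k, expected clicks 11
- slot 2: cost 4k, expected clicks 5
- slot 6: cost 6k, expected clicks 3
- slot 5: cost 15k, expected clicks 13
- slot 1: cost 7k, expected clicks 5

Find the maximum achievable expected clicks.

33

slot 4 + slot 2 + slot 5: cost 5 + 4 + 15 = 24 ≤ 26, expected clicks 11 + 5 + 13 = 29.
slot 8 + slot 4 + slot 2 + slot 5: cost 2 + 5 + 4 + 15 = 26 ≤ 26, expected clicks 4 + 11 + 5 + 13 = 33.
Best is slot 8, slot 4, slot 2, and slot 5 with total expected clicks 33.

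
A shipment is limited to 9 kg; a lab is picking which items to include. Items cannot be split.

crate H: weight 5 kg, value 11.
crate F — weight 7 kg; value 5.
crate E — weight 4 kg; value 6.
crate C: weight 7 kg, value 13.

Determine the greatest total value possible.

Take crate H and crate E: weight 5 + 4 = 9 ≤ 9, value 11 + 6 = 17.
No other feasible combination does better.

17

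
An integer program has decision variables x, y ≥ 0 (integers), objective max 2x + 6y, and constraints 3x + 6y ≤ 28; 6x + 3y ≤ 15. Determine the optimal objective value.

Relaxing integrality, the LP optimum is 28.00 at (x,y) = (0, 4.67), which is not an integer point.
(x,y)=(0,4): 3·0+6·4=24≤28, 6·0+3·4=12≤15, objective 24.
(x,y)=(1,3): 3·1+6·3=21≤28, 6·1+3·3=15≤15, objective 20.
No feasible integer point exceeds 24.

24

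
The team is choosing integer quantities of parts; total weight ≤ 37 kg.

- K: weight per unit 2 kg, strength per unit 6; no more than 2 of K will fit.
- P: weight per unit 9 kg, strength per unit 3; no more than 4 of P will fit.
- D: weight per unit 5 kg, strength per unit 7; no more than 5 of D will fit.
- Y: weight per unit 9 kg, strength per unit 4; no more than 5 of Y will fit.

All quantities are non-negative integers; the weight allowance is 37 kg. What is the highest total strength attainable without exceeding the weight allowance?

47

K has the best ratio (6/2); taking only K gives at most 2×6 = 12 (stopped by the supply cap of 2).
Mixing does better — 2×K and 5×D: weight 29 ≤ 37, strength 2·6 + 5·7 = 47.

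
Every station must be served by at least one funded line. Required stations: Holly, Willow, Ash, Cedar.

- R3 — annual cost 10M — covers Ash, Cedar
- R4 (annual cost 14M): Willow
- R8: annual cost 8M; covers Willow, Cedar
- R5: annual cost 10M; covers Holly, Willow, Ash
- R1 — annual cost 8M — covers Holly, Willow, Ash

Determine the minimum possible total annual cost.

Choose R8 and R1: together they cover Holly, Willow, Ash, Cedar — every station.
Total annual cost: 8 + 8 = 16.
No cover costs less than 16.

16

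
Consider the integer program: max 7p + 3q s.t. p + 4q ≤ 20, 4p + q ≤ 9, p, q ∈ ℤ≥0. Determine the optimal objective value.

19

Relaxing integrality, the LP optimum is 21.67 at (p,q) = (1.07, 4.73), which is not an integer point.
(p,q)=(1,4): 1·1+4·4=17≤20, 4·1+1·4=8≤9, objective 19.
(p,q)=(1,3): 1·1+4·3=13≤20, 4·1+1·3=7≤9, objective 16.
No feasible integer point exceeds 19.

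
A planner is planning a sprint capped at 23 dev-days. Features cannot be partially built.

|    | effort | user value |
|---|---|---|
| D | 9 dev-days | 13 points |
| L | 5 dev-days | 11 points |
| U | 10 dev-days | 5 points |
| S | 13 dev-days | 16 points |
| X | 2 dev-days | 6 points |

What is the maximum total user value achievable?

33

Allowing fractional choices, the relaxed optimum would be about 38.6, but features are indivisible.
L + S + X: effort 5 + 13 + 2 = 20 ≤ 23, user value 11 + 16 + 6 = 33.
D + L + X: effort 9 + 5 + 2 = 16 ≤ 23, user value 13 + 11 + 6 = 30.
Best is L, S, and X with total user value 33.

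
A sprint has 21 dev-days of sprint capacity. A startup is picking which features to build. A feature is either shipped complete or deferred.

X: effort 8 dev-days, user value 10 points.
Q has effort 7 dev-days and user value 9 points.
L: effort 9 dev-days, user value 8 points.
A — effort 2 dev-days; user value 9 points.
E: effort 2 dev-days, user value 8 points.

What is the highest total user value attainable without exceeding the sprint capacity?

X + Q + A + E: effort 8 + 7 + 2 + 2 = 19 ≤ 21, user value 10 + 9 + 9 + 8 = 36.
X + L + A + E: effort 8 + 9 + 2 + 2 = 21 ≤ 21, user value 10 + 8 + 9 + 8 = 35.
Q + L + A + E: effort 7 + 9 + 2 + 2 = 20 ≤ 21, user value 9 + 8 + 9 + 8 = 34.
Best is X, Q, A, and E with total user value 36.

36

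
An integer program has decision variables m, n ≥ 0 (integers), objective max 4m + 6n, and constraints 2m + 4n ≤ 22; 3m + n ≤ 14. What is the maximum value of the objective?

36

(m,n)=(3,4) is feasible, giving 36.
(m,n)=(2,4) is feasible, giving 32.
(m,n)=(3,3) is feasible, giving 30.
Maximum is 36 at (m,n)=(3,4).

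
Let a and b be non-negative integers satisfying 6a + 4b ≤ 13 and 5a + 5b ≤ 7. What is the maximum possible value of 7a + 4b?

The continuous relaxation peaks at (1.4, 0) with value 9.80; rounding to a feasible lattice point costs some objective.
(a,b)=(1,0) is feasible, giving 7.
(a,b)=(0,1) is feasible, giving 4.
(a,b)=(0,0) is feasible, giving 0.
Maximum is 7 at (a,b)=(1,0).

7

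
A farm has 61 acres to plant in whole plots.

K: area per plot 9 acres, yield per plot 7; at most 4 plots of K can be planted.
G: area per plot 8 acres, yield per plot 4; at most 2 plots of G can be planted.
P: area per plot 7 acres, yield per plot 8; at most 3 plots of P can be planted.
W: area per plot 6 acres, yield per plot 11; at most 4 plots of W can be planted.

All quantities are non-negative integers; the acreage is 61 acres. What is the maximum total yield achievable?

1×K, 3×P, and 4×W: area 54 ≤ 61, yield 1·7 + 3·8 + 4·11 = 75.
2×G, 3×P, and 4×W: area 61 ≤ 61, yield 2·4 + 3·8 + 4·11 = 76.
Best is 76.

76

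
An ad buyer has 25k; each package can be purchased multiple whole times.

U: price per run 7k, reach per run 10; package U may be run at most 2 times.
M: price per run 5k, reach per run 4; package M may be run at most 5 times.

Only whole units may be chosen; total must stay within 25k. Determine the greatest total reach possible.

28

U has the best ratio (10/7); taking only U gives at most 2×10 = 20 (stopped by the supply cap of 2).
Mixing does better — 2×U and 2×M: price 24 ≤ 25, reach 2·10 + 2·4 = 28.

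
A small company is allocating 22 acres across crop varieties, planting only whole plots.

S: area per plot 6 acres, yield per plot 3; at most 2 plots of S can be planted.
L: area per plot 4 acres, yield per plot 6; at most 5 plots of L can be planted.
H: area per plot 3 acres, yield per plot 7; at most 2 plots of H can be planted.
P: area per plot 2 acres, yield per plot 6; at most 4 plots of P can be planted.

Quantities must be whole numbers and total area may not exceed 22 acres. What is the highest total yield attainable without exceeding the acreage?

50

1×L, 2×H, and 4×P: area 18 ≤ 22, yield 1·6 + 2·7 + 4·6 = 44.
2×L, 2×H, and 4×P: area 22 ≤ 22, yield 2·6 + 2·7 + 4·6 = 50.
Best is 50.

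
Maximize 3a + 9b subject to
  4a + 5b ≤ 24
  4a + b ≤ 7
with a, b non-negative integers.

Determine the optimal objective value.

(a,b)=(0,4): 4·0+5·4=20≤24, 4·0+1·4=4≤7, objective 36.
(a,b)=(1,3): 4·1+5·3=19≤24, 4·1+1·3=7≤7, objective 30.
(a,b)=(0,3): 4·0+5·3=15≤24, 4·0+1·3=3≤7, objective 27.
No feasible integer point exceeds 36.

36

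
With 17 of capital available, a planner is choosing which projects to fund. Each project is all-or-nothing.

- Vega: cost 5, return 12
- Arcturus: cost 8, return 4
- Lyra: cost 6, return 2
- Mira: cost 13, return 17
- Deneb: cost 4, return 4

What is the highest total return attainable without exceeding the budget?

21

Take Mira and Deneb: cost 13 + 4 = 17 ≤ 17, return 17 + 4 = 21.
No other feasible combination does better.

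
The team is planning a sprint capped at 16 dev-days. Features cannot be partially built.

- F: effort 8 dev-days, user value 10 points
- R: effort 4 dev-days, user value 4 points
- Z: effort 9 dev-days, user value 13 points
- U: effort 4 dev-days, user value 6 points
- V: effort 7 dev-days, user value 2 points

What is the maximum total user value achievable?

20

Allowing fractional choices, the relaxed optimum would be about 22.8, but features are indivisible.
Z + U: effort 9 + 4 = 13 ≤ 16, user value 13 + 6 = 19.
R + Z: effort 4 + 9 = 13 ≤ 16, user value 4 + 13 = 17.
F + R + U: effort 8 + 4 + 4 = 16 ≤ 16, user value 10 + 4 + 6 = 20.
Best is F, R, and U with total user value 20.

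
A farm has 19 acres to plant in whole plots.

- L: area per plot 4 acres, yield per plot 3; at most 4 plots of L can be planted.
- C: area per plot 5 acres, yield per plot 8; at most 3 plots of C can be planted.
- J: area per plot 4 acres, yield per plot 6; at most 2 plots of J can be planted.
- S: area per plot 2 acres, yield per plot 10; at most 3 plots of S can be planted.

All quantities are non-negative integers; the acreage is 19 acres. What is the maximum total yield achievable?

50

This is a bounded integer knapsack.
1×L, 1×C, 1×J, and 3×S: area 19 ≤ 19, yield 1·3 + 1·8 + 1·6 + 3·10 = 47.
1×C, 2×J, and 3×S: area 19 ≤ 19, yield 1·8 + 2·6 + 3·10 = 50.
Best is 50.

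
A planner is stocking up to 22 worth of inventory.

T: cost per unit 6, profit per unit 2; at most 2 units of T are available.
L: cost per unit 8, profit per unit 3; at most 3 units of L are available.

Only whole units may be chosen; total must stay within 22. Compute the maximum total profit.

8

Take 1×T and 2×L: cost 22 ≤ 22, profit 1·2 + 2·3 = 8.
No other integer combination yields more.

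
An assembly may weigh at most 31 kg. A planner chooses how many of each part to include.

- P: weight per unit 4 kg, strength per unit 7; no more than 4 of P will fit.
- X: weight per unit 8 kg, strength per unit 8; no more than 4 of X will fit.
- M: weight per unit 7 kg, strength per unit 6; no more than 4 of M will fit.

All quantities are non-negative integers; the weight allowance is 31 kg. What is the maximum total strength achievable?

Take 4×P, 1×X, and 1×M: weight 31 ≤ 31, strength 4·7 + 1·8 + 1·6 = 42.
P has the best ratio (7/4) and is taken to its limit of 4; remaining capacity is filled optimally with the others.

42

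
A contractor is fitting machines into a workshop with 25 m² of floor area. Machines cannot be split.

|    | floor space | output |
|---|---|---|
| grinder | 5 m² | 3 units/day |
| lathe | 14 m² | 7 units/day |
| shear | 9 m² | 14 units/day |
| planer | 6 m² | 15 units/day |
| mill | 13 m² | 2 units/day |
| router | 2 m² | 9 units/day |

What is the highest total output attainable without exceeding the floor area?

41

Take grinder, shear, planer, and router: floor space 5 + 9 + 6 + 2 = 22 ≤ 25, output 3 + 14 + 15 + 9 = 41.
No other feasible combination does better.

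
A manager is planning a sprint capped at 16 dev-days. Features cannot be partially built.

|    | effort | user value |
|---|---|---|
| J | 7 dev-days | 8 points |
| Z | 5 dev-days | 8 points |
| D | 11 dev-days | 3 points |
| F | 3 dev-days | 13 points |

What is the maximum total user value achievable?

29

Z + F: effort 5 + 3 = 8 ≤ 16, user value 8 + 13 = 21.
J + Z + F: effort 7 + 5 + 3 = 15 ≤ 16, user value 8 + 8 + 13 = 29.
J + F: effort 7 + 3 = 10 ≤ 16, user value 8 + 13 = 21.
Best is J, Z, and F with total user value 29.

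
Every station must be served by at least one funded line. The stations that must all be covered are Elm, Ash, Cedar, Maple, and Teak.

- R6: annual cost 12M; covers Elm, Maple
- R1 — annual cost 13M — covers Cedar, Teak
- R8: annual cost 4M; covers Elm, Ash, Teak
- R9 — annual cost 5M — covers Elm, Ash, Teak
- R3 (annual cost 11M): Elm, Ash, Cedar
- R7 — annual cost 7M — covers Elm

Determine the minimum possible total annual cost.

27

Choose R6, R8, and R3: together they cover Elm, Ash, Cedar, Maple, Teak — every station.
Total annual cost: 12 + 4 + 11 = 27.
No cover costs less than 27.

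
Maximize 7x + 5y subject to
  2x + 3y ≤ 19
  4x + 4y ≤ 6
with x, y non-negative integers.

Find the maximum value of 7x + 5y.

7

(x,y)=(1,0): 2·1+3·0=2≤19, 4·1+4·0=4≤6, objective 7.
(x,y)=(0,1): 2·0+3·1=3≤19, 4·0+4·1=4≤6, objective 5.
(x,y)=(0,0): 2·0+3·0=0≤19, 4·0+4·0=0≤6, objective 0.
No feasible integer point exceeds 7.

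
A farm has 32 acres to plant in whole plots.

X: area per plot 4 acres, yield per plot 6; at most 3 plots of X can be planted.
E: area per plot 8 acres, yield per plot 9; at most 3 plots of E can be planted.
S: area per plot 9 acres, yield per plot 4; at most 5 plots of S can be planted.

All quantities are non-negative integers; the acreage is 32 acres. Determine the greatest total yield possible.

X has the best ratio (6/4); taking only X gives at most 3×6 = 18 (stopped by the supply cap of 3).
Mixing does better — 2×X and 3×E: area 32 ≤ 32, yield 2·6 + 3·9 = 39.

39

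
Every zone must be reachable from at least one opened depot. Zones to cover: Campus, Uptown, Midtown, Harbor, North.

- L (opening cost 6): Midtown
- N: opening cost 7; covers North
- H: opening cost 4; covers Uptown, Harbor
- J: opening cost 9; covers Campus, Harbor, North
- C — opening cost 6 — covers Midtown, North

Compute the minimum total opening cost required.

Choose L, H, and J: together they cover Campus, Uptown, Midtown, Harbor, North — every zone.
Total opening cost: 6 + 4 + 9 = 19.
No cover costs less than 19.

19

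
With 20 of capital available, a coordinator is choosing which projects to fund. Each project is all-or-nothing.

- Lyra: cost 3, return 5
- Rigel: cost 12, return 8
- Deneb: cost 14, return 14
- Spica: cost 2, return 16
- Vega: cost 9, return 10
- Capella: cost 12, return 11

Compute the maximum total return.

35

Take Lyra, Deneb, and Spica: cost 3 + 14 + 2 = 19 ≤ 20, return 5 + 14 + 16 = 35.
No other feasible combination does better.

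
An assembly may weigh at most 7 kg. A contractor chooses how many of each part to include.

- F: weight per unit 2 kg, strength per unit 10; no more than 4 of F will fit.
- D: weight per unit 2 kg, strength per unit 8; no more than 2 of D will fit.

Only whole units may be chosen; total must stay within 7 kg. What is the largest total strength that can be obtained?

30

3×F: weight 6 ≤ 7, strength 3·10 = 30.
2×F and 1×D: weight 6 ≤ 7, strength 2·10 + 1·8 = 28.
Best is 30.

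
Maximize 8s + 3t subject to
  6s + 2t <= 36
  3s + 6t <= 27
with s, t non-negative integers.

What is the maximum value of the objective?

(s,t)=(6,0) is feasible, giving 48.
(s,t)=(5,2) is feasible, giving 46.
Maximum is 48 at (s,t)=(6,0).

48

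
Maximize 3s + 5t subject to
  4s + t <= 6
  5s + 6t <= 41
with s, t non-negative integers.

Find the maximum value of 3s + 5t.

(s,t)=(0,6): 4·0+1·6=6≤6, 5·0+6·6=36≤41, objective 30.
(s,t)=(0,5): 4·0+1·5=5≤6, 5·0+6·5=30≤41, objective 25.
The best lattice point is (0,6), giving 30.

30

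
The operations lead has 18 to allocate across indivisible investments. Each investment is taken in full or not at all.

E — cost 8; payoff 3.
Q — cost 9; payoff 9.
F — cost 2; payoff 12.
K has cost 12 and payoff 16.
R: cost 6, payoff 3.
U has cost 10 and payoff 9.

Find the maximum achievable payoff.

28

This is an integer program with binary decision variables.
Take F and K: cost 2 + 12 = 14 ≤ 18, payoff 12 + 16 = 28.
No other feasible combination does better.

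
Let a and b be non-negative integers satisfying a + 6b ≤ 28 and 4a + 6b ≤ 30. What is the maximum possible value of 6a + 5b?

42

The continuous relaxation peaks at (7.5, 0) with value 45.00; rounding to a feasible lattice point costs some objective.
(a,b)=(7,0): 1·7+6·0=7≤28, 4·7+6·0=28≤30, objective 42.
(a,b)=(6,1): 1·6+6·1=12≤28, 4·6+6·1=30≤30, objective 41.
(a,b)=(6,0): 1·6+6·0=6≤28, 4·6+6·0=24≤30, objective 36.
The best lattice point is (7,0), giving 42.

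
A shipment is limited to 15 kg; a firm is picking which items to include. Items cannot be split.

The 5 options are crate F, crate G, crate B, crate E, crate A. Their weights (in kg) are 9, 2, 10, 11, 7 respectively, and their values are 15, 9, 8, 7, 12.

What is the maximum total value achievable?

crate G + crate A: weight 2 + 7 = 9 ≤ 15, value 9 + 12 = 21.
crate F + crate G: weight 9 + 2 = 11 ≤ 15, value 15 + 9 = 24.
crate G + crate B: weight 2 + 10 = 12 ≤ 15, value 9 + 8 = 17.
Best is crate F and crate G with total value 24.

24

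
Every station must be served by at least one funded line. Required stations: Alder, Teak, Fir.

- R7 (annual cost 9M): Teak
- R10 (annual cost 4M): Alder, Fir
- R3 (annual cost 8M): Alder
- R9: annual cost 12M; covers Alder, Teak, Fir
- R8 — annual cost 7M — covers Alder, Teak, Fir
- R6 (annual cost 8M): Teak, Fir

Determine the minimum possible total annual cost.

7

The greedy cost-per-new-station heuristic would pick R10 and R8 for 11, but a cheaper cover exists.
R8 alone covers Alder, Teak, Fir — every station.
Total annual cost: 7.
No cover costs less than 7.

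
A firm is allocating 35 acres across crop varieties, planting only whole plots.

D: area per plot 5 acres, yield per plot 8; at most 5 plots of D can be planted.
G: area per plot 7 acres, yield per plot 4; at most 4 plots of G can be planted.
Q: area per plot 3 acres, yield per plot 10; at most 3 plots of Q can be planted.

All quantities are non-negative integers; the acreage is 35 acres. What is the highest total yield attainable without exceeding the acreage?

70

4×D and 3×Q: area 29 ≤ 35, yield 4·8 + 3·10 = 62.
5×D and 3×Q: area 34 ≤ 35, yield 5·8 + 3·10 = 70.
Best is 70.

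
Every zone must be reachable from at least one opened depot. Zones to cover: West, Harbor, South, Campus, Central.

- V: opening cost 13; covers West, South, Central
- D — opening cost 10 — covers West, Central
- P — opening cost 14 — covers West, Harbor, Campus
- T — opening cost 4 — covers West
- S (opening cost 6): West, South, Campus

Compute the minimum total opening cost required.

The greedy cost-per-new-zone heuristic would pick S, D, and P for 30, but a cheaper cover exists.
Choose V and P: together they cover West, Harbor, South, Campus, Central — every zone.
Total opening cost: 13 + 14 = 27.
No cover costs less than 27.

27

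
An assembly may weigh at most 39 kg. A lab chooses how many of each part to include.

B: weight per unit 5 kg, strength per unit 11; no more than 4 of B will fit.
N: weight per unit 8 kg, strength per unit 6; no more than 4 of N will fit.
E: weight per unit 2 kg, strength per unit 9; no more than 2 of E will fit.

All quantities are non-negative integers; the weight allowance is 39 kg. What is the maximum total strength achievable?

E has the best ratio (9/2); taking only E gives at most 2×9 = 18 (stopped by the supply cap of 2).
Mixing does better — 4×B, 1×N, and 2×E: weight 32 ≤ 39, strength 4·11 + 1·6 + 2·9 = 68.

68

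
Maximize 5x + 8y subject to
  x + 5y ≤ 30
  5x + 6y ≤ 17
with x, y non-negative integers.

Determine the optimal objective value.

(x,y)=(1,2) is feasible, giving 21.
(x,y)=(2,1) is feasible, giving 18.
(x,y)=(0,2) is feasible, giving 16.
No feasible integer point exceeds 21.

21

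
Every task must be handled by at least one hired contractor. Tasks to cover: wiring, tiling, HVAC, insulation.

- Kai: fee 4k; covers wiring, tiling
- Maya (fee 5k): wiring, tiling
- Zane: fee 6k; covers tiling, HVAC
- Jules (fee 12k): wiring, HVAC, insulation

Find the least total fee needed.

This is a weighted set-cover instance.
The greedy cost-per-new-task heuristic would pick Kai, Zane, and Jules for 22, but a cheaper cover exists.
Choose Kai and Jules: together they cover wiring, tiling, HVAC, insulation — every task.
Total fee: 4 + 12 = 16.
No cover costs less than 16.

16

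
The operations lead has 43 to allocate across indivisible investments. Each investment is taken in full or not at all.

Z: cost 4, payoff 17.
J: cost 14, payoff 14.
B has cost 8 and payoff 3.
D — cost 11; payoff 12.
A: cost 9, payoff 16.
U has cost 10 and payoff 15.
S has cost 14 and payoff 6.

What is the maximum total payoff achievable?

Z + D + A + U: cost 4 + 11 + 9 + 10 = 34 ≤ 43, payoff 17 + 12 + 16 + 15 = 60.
Z + B + D + A + U: cost 4 + 8 + 11 + 9 + 10 = 42 ≤ 43, payoff 17 + 3 + 12 + 16 + 15 = 63.
Z + J + A + U: cost 4 + 14 + 9 + 10 = 37 ≤ 43, payoff 17 + 14 + 16 + 15 = 62.
Best is Z, B, D, A, and U with total payoff 63.

63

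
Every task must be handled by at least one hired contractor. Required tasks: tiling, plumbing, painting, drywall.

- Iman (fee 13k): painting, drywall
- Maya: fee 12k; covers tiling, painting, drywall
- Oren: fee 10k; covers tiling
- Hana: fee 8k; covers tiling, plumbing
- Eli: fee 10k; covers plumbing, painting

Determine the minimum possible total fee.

20

Choose Maya and Hana: together they cover tiling, plumbing, painting, drywall — every task.
Total fee: 12 + 8 = 20.
No cover costs less than 20.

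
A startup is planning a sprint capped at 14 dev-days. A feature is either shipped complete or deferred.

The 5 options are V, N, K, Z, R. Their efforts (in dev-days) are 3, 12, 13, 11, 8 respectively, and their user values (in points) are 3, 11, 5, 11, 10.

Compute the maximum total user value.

Take V and Z: effort 3 + 11 = 14 ≤ 14, user value 3 + 11 = 14.
No other feasible combination does better.

14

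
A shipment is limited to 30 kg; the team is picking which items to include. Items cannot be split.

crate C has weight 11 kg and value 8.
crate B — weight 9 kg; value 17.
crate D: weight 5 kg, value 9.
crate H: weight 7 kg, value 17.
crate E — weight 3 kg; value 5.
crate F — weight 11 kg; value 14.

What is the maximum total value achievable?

53

Allowing fractional choices, the relaxed optimum would be about 55.6, but items are indivisible.
crate B + crate D + crate H + crate E: weight 9 + 5 + 7 + 3 = 24 ≤ 30, value 17 + 9 + 17 + 5 = 48.
crate B + crate H + crate E + crate F: weight 9 + 7 + 3 + 11 = 30 ≤ 30, value 17 + 17 + 5 + 14 = 53.
crate B + crate H + crate F: weight 9 + 7 + 11 = 27 ≤ 30, value 17 + 17 + 14 = 48.
Best is crate B, crate H, crate E, and crate F with total value 53.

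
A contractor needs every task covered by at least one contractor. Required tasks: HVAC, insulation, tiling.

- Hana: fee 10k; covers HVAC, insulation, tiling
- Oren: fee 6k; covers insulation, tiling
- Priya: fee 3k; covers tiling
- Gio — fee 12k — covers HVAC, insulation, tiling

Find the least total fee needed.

10

The greedy cost-per-new-task heuristic would pick Oren and Hana for 16, but a cheaper cover exists.
Hana alone covers HVAC, insulation, tiling — every task.
Total fee: 10.
No cover costs less than 10.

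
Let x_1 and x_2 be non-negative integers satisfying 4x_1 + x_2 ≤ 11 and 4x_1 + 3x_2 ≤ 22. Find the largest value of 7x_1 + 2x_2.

Relaxing integrality, the LP optimum is 20.62 at (x_1,x_2) = (1.38, 5.5), which is not an integer point.
(x_1,x_2)=(2,3): 4·2+1·3=11≤11, 4·2+3·3=17≤22, objective 20.
(x_1,x_2)=(1,6): 4·1+1·6=10≤11, 4·1+3·6=22≤22, objective 19.
(x_1,x_2)=(2,2): 4·2+1·2=10≤11, 4·2+3·2=14≤22, objective 18.
(x_1,x_2)=(1,5): 4·1+1·5=9≤11, 4·1+3·5=19≤22, objective 17.
The best lattice point is (2,3), giving 20.

20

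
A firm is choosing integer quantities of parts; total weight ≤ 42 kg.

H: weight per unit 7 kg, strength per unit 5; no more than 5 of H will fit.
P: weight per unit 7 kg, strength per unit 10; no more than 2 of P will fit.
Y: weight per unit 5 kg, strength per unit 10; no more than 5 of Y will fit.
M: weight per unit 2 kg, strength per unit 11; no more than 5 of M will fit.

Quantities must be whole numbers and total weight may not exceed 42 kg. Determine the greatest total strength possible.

Take 1×P, 5×Y, and 5×M: weight 42 ≤ 42, strength 1·10 + 5·10 + 5·11 = 115.
M has the best ratio (11/2) and is taken to its limit of 5; remaining capacity is filled optimally with the others.

115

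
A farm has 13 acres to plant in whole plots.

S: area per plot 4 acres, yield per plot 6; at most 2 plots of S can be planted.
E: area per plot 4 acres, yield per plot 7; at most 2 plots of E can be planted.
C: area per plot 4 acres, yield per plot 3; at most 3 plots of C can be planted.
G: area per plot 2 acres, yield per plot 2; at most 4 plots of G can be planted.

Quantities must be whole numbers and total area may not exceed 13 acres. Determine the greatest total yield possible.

20

This is a bounded integer knapsack.
E has the best ratio (7/4); taking only E gives at most 2×7 = 14 (stopped by the supply cap of 2).
Mixing does better — 1×S and 2×E: area 12 ≤ 13, yield 1·6 + 2·7 = 20.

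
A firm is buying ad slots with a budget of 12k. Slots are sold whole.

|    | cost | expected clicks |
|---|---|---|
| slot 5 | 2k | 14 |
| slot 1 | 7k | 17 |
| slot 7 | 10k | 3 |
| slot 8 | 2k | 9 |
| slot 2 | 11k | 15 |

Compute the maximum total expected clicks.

Allowing fractional choices, the relaxed optimum would be about 41.4, but ad slots are indivisible.
slot 5 + slot 1 + slot 8: cost 2 + 7 + 2 = 11 ≤ 12, expected clicks 14 + 17 + 9 = 40.
slot 5 + slot 1: cost 2 + 7 = 9 ≤ 12, expected clicks 14 + 17 = 31.
Best is slot 5, slot 1, and slot 8 with total expected clicks 40.

40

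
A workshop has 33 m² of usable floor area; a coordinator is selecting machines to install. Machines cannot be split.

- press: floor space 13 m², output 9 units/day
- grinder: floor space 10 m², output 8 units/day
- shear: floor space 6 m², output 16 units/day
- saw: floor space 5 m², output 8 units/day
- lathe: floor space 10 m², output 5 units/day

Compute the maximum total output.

37

This is an integer program with binary decision variables.
grinder + shear + saw + lathe: floor space 10 + 6 + 5 + 10 = 31 ≤ 33, output 8 + 16 + 8 + 5 = 37.
press + shear + saw: floor space 13 + 6 + 5 = 24 ≤ 33, output 9 + 16 + 8 = 33.
Best is grinder, shear, saw, and lathe with total output 37.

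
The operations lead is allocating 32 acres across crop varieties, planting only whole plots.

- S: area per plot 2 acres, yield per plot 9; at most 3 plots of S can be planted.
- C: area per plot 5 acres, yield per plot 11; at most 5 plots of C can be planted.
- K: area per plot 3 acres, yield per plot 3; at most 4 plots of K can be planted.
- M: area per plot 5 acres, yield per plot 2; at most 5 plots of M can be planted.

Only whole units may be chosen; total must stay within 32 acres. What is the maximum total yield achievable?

3×S and 5×C: area 31 ≤ 32, yield 3·9 + 5·11 = 82.
3×S, 4×C, and 2×K: area 32 ≤ 32, yield 3·9 + 4·11 + 2·3 = 77.
Best is 82.

82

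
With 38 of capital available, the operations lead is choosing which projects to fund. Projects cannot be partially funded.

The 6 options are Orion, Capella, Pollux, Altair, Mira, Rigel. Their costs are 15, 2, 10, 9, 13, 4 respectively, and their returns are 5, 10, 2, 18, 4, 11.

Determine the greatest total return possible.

45

This is an integer program with binary decision variables.
Orion + Capella + Altair + Rigel: cost 15 + 2 + 9 + 4 = 30 ≤ 38, return 5 + 10 + 18 + 11 = 44.
Capella + Altair + Mira + Rigel: cost 2 + 9 + 13 + 4 = 28 ≤ 38, return 10 + 18 + 4 + 11 = 43.
Capella + Pollux + Altair + Mira + Rigel: cost 2 + 10 + 9 + 13 + 4 = 38 ≤ 38, return 10 + 2 + 18 + 4 + 11 = 45.
Best is Capella, Pollux, Altair, Mira, and Rigel with total return 45.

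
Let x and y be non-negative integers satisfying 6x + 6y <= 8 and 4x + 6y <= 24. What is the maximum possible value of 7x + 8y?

(x,y)=(0,1): 6·0+6·1=6≤8, 4·0+6·1=6≤24, objective 8.
(x,y)=(1,0): 6·1+6·0=6≤8, 4·1+6·0=4≤24, objective 7.
(x,y)=(0,0): 6·0+6·0=0≤8, 4·0+6·0=0≤24, objective 0.
The best lattice point is (0,1), giving 8.

8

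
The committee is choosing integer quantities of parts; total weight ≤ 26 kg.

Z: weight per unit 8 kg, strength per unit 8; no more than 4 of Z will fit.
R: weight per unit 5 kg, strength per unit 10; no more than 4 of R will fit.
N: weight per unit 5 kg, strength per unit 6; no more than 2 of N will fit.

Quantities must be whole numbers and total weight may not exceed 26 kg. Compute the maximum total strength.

Take 4×R and 1×N: weight 25 ≤ 26, strength 4·10 + 1·6 = 46.
R has the best ratio (10/5) and is taken to its limit of 4; remaining capacity is filled optimally with the others.

46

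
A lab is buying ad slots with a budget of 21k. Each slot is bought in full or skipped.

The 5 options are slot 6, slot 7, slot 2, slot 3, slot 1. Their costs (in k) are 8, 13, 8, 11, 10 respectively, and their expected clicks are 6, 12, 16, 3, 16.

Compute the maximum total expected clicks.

32

Take slot 2 and slot 1: cost 8 + 10 = 18 ≤ 21, expected clicks 16 + 16 = 32.
No other feasible combination does better.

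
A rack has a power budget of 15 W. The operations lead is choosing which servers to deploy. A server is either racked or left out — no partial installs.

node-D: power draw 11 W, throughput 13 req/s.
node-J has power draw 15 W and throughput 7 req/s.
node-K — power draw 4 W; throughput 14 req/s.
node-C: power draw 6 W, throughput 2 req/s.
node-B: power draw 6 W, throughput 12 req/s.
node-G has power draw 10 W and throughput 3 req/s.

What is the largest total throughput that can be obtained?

27

This is an integer program with binary decision variables.
node-D + node-K: power draw 11 + 4 = 15 ≤ 15, throughput 13 + 14 = 27.
node-K + node-B: power draw 4 + 6 = 10 ≤ 15, throughput 14 + 12 = 26.
Best is node-D and node-K with total throughput 27.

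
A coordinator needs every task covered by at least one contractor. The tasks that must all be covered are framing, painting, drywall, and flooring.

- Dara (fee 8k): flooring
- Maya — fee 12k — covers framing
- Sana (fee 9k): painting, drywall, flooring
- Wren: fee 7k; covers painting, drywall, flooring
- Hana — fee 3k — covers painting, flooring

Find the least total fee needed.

19

Choose Maya and Wren: together they cover framing, painting, drywall, flooring — every task.
Total fee: 12 + 7 = 19.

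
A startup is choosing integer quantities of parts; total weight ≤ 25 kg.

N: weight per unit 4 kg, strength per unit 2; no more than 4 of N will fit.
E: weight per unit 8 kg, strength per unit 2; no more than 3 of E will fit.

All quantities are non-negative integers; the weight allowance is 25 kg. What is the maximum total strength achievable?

10

2×N and 2×E: weight 24 ≤ 25, strength 2·2 + 2·2 = 8.
4×N and 1×E: weight 24 ≤ 25, strength 4·2 + 1·2 = 10.
Best is 10.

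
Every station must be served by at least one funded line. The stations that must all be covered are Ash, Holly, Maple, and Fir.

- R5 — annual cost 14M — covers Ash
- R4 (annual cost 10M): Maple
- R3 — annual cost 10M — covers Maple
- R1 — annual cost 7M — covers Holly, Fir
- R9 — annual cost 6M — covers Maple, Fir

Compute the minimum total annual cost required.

Choose R5, R1, and R9: together they cover Ash, Holly, Maple, Fir — every station.
Total annual cost: 14 + 7 + 6 = 27.
No cover costs less than 27.

27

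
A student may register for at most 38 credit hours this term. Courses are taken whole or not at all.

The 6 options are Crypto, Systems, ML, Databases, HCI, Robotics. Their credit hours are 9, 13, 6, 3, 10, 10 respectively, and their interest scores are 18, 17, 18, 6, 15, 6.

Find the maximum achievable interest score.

68

Allowing fractional choices, the relaxed optimum would be about 70.1, but courses are indivisible.
Crypto + Systems + ML + HCI: credit hours 9 + 13 + 6 + 10 = 38 ≤ 38, interest score 18 + 17 + 18 + 15 = 68.
Crypto + ML + Databases + HCI + Robotics: credit hours 9 + 6 + 3 + 10 + 10 = 38 ≤ 38, interest score 18 + 18 + 6 + 15 + 6 = 63.
Best is Crypto, Systems, ML, and HCI with total interest score 68.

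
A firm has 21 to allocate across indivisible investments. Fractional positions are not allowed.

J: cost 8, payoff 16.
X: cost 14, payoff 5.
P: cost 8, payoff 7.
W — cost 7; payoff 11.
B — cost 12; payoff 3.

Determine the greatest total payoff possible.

Allowing fractional choices, the relaxed optimum would be about 32.2, but investments are indivisible.
J + W: cost 8 + 7 = 15 ≤ 21, payoff 16 + 11 = 27.
J + P: cost 8 + 8 = 16 ≤ 21, payoff 16 + 7 = 23.
Best is J and W with total payoff 27.

27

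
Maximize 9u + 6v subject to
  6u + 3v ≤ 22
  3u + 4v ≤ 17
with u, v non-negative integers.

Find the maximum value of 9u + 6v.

(u,v)=(3,1): 6·3+3·1=21≤22, 3·3+4·1=13≤17, objective 33.
(u,v)=(2,2): 6·2+3·2=18≤22, 3·2+4·2=14≤17, objective 30.
(u,v)=(3,0): 6·3+3·0=18≤22, 3·3+4·0=9≤17, objective 27.
No feasible integer point exceeds 33.

33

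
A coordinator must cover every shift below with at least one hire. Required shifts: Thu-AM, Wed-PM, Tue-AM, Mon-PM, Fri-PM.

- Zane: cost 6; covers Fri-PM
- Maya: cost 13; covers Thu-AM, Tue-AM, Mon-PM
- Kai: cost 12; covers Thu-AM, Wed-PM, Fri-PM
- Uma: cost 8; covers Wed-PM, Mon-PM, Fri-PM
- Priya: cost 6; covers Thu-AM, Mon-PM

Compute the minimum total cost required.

The greedy cost-per-new-shift heuristic would pick Uma, Priya, and Maya for 27, but a cheaper cover exists.
Choose Maya and Uma: together they cover Thu-AM, Wed-PM, Tue-AM, Mon-PM, Fri-PM — every shift.
Total cost: 13 + 8 = 21.
No cover costs less than 21.

21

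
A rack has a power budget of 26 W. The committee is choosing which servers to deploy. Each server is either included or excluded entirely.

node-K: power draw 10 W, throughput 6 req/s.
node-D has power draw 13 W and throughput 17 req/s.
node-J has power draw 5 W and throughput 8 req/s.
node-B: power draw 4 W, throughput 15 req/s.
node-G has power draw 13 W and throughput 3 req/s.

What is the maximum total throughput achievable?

40

Take node-D, node-J, and node-B: power draw 13 + 5 + 4 = 22 ≤ 26, throughput 17 + 8 + 15 = 40.
No other feasible combination does better.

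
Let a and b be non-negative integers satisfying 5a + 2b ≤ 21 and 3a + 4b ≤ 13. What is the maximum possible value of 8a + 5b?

The continuous relaxation peaks at (4.14, 0.143) with value 33.86; rounding to a feasible lattice point costs some objective.
(a,b)=(4,0) is feasible, giving 32.
(a,b)=(3,1) is feasible, giving 29.
(a,b)=(3,0) is feasible, giving 24.
No feasible integer point exceeds 32.

32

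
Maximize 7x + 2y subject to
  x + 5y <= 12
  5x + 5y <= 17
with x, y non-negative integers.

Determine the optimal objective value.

21

(x,y)=(3,0): 1·3+5·0=3≤12, 5·3+5·0=15≤17, objective 21.
(x,y)=(2,1): 1·2+5·1=7≤12, 5·2+5·1=15≤17, objective 16.
(x,y)=(2,0): 1·2+5·0=2≤12, 5·2+5·0=10≤17, objective 14.
The best lattice point is (3,0), giving 21.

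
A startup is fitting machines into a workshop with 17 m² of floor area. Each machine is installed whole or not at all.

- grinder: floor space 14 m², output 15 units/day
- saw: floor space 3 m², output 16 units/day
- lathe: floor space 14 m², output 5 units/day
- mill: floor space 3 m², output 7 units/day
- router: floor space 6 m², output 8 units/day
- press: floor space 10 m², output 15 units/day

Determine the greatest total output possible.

38

saw + mill + press: floor space 3 + 3 + 10 = 16 ≤ 17, output 16 + 7 + 15 = 38.
saw + press: floor space 3 + 10 = 13 ≤ 17, output 16 + 15 = 31.
saw + mill + router: floor space 3 + 3 + 6 = 12 ≤ 17, output 16 + 7 + 8 = 31.
Best is saw, mill, and press with total output 38.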